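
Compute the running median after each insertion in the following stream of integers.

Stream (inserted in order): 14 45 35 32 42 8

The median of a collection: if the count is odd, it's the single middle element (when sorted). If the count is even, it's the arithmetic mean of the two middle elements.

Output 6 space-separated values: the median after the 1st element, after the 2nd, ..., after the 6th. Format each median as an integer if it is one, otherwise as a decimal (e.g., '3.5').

Step 1: insert 14 -> lo=[14] (size 1, max 14) hi=[] (size 0) -> median=14
Step 2: insert 45 -> lo=[14] (size 1, max 14) hi=[45] (size 1, min 45) -> median=29.5
Step 3: insert 35 -> lo=[14, 35] (size 2, max 35) hi=[45] (size 1, min 45) -> median=35
Step 4: insert 32 -> lo=[14, 32] (size 2, max 32) hi=[35, 45] (size 2, min 35) -> median=33.5
Step 5: insert 42 -> lo=[14, 32, 35] (size 3, max 35) hi=[42, 45] (size 2, min 42) -> median=35
Step 6: insert 8 -> lo=[8, 14, 32] (size 3, max 32) hi=[35, 42, 45] (size 3, min 35) -> median=33.5

Answer: 14 29.5 35 33.5 35 33.5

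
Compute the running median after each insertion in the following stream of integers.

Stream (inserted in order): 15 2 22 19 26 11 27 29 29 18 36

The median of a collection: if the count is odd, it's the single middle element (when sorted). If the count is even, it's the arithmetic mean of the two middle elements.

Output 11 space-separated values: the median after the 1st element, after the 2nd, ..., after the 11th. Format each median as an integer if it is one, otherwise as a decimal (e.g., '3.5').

Step 1: insert 15 -> lo=[15] (size 1, max 15) hi=[] (size 0) -> median=15
Step 2: insert 2 -> lo=[2] (size 1, max 2) hi=[15] (size 1, min 15) -> median=8.5
Step 3: insert 22 -> lo=[2, 15] (size 2, max 15) hi=[22] (size 1, min 22) -> median=15
Step 4: insert 19 -> lo=[2, 15] (size 2, max 15) hi=[19, 22] (size 2, min 19) -> median=17
Step 5: insert 26 -> lo=[2, 15, 19] (size 3, max 19) hi=[22, 26] (size 2, min 22) -> median=19
Step 6: insert 11 -> lo=[2, 11, 15] (size 3, max 15) hi=[19, 22, 26] (size 3, min 19) -> median=17
Step 7: insert 27 -> lo=[2, 11, 15, 19] (size 4, max 19) hi=[22, 26, 27] (size 3, min 22) -> median=19
Step 8: insert 29 -> lo=[2, 11, 15, 19] (size 4, max 19) hi=[22, 26, 27, 29] (size 4, min 22) -> median=20.5
Step 9: insert 29 -> lo=[2, 11, 15, 19, 22] (size 5, max 22) hi=[26, 27, 29, 29] (size 4, min 26) -> median=22
Step 10: insert 18 -> lo=[2, 11, 15, 18, 19] (size 5, max 19) hi=[22, 26, 27, 29, 29] (size 5, min 22) -> median=20.5
Step 11: insert 36 -> lo=[2, 11, 15, 18, 19, 22] (size 6, max 22) hi=[26, 27, 29, 29, 36] (size 5, min 26) -> median=22

Answer: 15 8.5 15 17 19 17 19 20.5 22 20.5 22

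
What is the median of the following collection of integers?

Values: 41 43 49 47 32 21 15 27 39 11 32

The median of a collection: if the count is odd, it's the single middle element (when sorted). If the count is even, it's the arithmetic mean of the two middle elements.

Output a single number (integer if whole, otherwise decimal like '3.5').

Answer: 32

Derivation:
Step 1: insert 41 -> lo=[41] (size 1, max 41) hi=[] (size 0) -> median=41
Step 2: insert 43 -> lo=[41] (size 1, max 41) hi=[43] (size 1, min 43) -> median=42
Step 3: insert 49 -> lo=[41, 43] (size 2, max 43) hi=[49] (size 1, min 49) -> median=43
Step 4: insert 47 -> lo=[41, 43] (size 2, max 43) hi=[47, 49] (size 2, min 47) -> median=45
Step 5: insert 32 -> lo=[32, 41, 43] (size 3, max 43) hi=[47, 49] (size 2, min 47) -> median=43
Step 6: insert 21 -> lo=[21, 32, 41] (size 3, max 41) hi=[43, 47, 49] (size 3, min 43) -> median=42
Step 7: insert 15 -> lo=[15, 21, 32, 41] (size 4, max 41) hi=[43, 47, 49] (size 3, min 43) -> median=41
Step 8: insert 27 -> lo=[15, 21, 27, 32] (size 4, max 32) hi=[41, 43, 47, 49] (size 4, min 41) -> median=36.5
Step 9: insert 39 -> lo=[15, 21, 27, 32, 39] (size 5, max 39) hi=[41, 43, 47, 49] (size 4, min 41) -> median=39
Step 10: insert 11 -> lo=[11, 15, 21, 27, 32] (size 5, max 32) hi=[39, 41, 43, 47, 49] (size 5, min 39) -> median=35.5
Step 11: insert 32 -> lo=[11, 15, 21, 27, 32, 32] (size 6, max 32) hi=[39, 41, 43, 47, 49] (size 5, min 39) -> median=32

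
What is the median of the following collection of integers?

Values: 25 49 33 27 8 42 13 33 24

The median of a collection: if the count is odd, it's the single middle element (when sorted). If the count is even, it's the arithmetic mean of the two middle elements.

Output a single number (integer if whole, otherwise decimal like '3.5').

Answer: 27

Derivation:
Step 1: insert 25 -> lo=[25] (size 1, max 25) hi=[] (size 0) -> median=25
Step 2: insert 49 -> lo=[25] (size 1, max 25) hi=[49] (size 1, min 49) -> median=37
Step 3: insert 33 -> lo=[25, 33] (size 2, max 33) hi=[49] (size 1, min 49) -> median=33
Step 4: insert 27 -> lo=[25, 27] (size 2, max 27) hi=[33, 49] (size 2, min 33) -> median=30
Step 5: insert 8 -> lo=[8, 25, 27] (size 3, max 27) hi=[33, 49] (size 2, min 33) -> median=27
Step 6: insert 42 -> lo=[8, 25, 27] (size 3, max 27) hi=[33, 42, 49] (size 3, min 33) -> median=30
Step 7: insert 13 -> lo=[8, 13, 25, 27] (size 4, max 27) hi=[33, 42, 49] (size 3, min 33) -> median=27
Step 8: insert 33 -> lo=[8, 13, 25, 27] (size 4, max 27) hi=[33, 33, 42, 49] (size 4, min 33) -> median=30
Step 9: insert 24 -> lo=[8, 13, 24, 25, 27] (size 5, max 27) hi=[33, 33, 42, 49] (size 4, min 33) -> median=27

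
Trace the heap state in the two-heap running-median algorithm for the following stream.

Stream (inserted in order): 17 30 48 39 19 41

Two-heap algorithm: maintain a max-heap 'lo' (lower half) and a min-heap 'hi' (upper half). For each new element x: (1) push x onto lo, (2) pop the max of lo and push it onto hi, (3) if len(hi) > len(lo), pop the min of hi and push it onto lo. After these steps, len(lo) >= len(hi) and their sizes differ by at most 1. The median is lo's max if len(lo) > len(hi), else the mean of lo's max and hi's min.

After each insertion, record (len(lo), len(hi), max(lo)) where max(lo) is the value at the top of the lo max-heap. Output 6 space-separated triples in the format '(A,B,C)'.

Answer: (1,0,17) (1,1,17) (2,1,30) (2,2,30) (3,2,30) (3,3,30)

Derivation:
Step 1: insert 17 -> lo=[17] hi=[] -> (len(lo)=1, len(hi)=0, max(lo)=17)
Step 2: insert 30 -> lo=[17] hi=[30] -> (len(lo)=1, len(hi)=1, max(lo)=17)
Step 3: insert 48 -> lo=[17, 30] hi=[48] -> (len(lo)=2, len(hi)=1, max(lo)=30)
Step 4: insert 39 -> lo=[17, 30] hi=[39, 48] -> (len(lo)=2, len(hi)=2, max(lo)=30)
Step 5: insert 19 -> lo=[17, 19, 30] hi=[39, 48] -> (len(lo)=3, len(hi)=2, max(lo)=30)
Step 6: insert 41 -> lo=[17, 19, 30] hi=[39, 41, 48] -> (len(lo)=3, len(hi)=3, max(lo)=30)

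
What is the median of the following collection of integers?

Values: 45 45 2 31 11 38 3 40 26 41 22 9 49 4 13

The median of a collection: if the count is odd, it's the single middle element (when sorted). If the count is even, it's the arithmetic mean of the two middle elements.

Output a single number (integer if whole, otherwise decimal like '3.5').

Answer: 26

Derivation:
Step 1: insert 45 -> lo=[45] (size 1, max 45) hi=[] (size 0) -> median=45
Step 2: insert 45 -> lo=[45] (size 1, max 45) hi=[45] (size 1, min 45) -> median=45
Step 3: insert 2 -> lo=[2, 45] (size 2, max 45) hi=[45] (size 1, min 45) -> median=45
Step 4: insert 31 -> lo=[2, 31] (size 2, max 31) hi=[45, 45] (size 2, min 45) -> median=38
Step 5: insert 11 -> lo=[2, 11, 31] (size 3, max 31) hi=[45, 45] (size 2, min 45) -> median=31
Step 6: insert 38 -> lo=[2, 11, 31] (size 3, max 31) hi=[38, 45, 45] (size 3, min 38) -> median=34.5
Step 7: insert 3 -> lo=[2, 3, 11, 31] (size 4, max 31) hi=[38, 45, 45] (size 3, min 38) -> median=31
Step 8: insert 40 -> lo=[2, 3, 11, 31] (size 4, max 31) hi=[38, 40, 45, 45] (size 4, min 38) -> median=34.5
Step 9: insert 26 -> lo=[2, 3, 11, 26, 31] (size 5, max 31) hi=[38, 40, 45, 45] (size 4, min 38) -> median=31
Step 10: insert 41 -> lo=[2, 3, 11, 26, 31] (size 5, max 31) hi=[38, 40, 41, 45, 45] (size 5, min 38) -> median=34.5
Step 11: insert 22 -> lo=[2, 3, 11, 22, 26, 31] (size 6, max 31) hi=[38, 40, 41, 45, 45] (size 5, min 38) -> median=31
Step 12: insert 9 -> lo=[2, 3, 9, 11, 22, 26] (size 6, max 26) hi=[31, 38, 40, 41, 45, 45] (size 6, min 31) -> median=28.5
Step 13: insert 49 -> lo=[2, 3, 9, 11, 22, 26, 31] (size 7, max 31) hi=[38, 40, 41, 45, 45, 49] (size 6, min 38) -> median=31
Step 14: insert 4 -> lo=[2, 3, 4, 9, 11, 22, 26] (size 7, max 26) hi=[31, 38, 40, 41, 45, 45, 49] (size 7, min 31) -> median=28.5
Step 15: insert 13 -> lo=[2, 3, 4, 9, 11, 13, 22, 26] (size 8, max 26) hi=[31, 38, 40, 41, 45, 45, 49] (size 7, min 31) -> median=26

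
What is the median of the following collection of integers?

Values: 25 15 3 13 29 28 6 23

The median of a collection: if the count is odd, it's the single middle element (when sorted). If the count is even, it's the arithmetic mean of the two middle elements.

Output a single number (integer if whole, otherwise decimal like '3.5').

Answer: 19

Derivation:
Step 1: insert 25 -> lo=[25] (size 1, max 25) hi=[] (size 0) -> median=25
Step 2: insert 15 -> lo=[15] (size 1, max 15) hi=[25] (size 1, min 25) -> median=20
Step 3: insert 3 -> lo=[3, 15] (size 2, max 15) hi=[25] (size 1, min 25) -> median=15
Step 4: insert 13 -> lo=[3, 13] (size 2, max 13) hi=[15, 25] (size 2, min 15) -> median=14
Step 5: insert 29 -> lo=[3, 13, 15] (size 3, max 15) hi=[25, 29] (size 2, min 25) -> median=15
Step 6: insert 28 -> lo=[3, 13, 15] (size 3, max 15) hi=[25, 28, 29] (size 3, min 25) -> median=20
Step 7: insert 6 -> lo=[3, 6, 13, 15] (size 4, max 15) hi=[25, 28, 29] (size 3, min 25) -> median=15
Step 8: insert 23 -> lo=[3, 6, 13, 15] (size 4, max 15) hi=[23, 25, 28, 29] (size 4, min 23) -> median=19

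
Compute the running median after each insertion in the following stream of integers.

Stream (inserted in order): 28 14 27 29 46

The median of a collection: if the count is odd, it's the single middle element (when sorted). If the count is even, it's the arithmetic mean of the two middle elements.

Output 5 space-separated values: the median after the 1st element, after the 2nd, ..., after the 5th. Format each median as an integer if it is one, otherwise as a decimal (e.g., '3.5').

Step 1: insert 28 -> lo=[28] (size 1, max 28) hi=[] (size 0) -> median=28
Step 2: insert 14 -> lo=[14] (size 1, max 14) hi=[28] (size 1, min 28) -> median=21
Step 3: insert 27 -> lo=[14, 27] (size 2, max 27) hi=[28] (size 1, min 28) -> median=27
Step 4: insert 29 -> lo=[14, 27] (size 2, max 27) hi=[28, 29] (size 2, min 28) -> median=27.5
Step 5: insert 46 -> lo=[14, 27, 28] (size 3, max 28) hi=[29, 46] (size 2, min 29) -> median=28

Answer: 28 21 27 27.5 28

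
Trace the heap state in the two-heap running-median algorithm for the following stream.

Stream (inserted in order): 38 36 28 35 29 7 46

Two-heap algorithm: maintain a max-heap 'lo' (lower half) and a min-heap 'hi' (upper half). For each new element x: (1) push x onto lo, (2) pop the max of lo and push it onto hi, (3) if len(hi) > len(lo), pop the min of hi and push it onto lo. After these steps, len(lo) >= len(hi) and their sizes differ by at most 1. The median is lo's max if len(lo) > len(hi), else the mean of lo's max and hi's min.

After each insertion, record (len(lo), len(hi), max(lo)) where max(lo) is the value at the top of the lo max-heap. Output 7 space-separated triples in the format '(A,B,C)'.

Step 1: insert 38 -> lo=[38] hi=[] -> (len(lo)=1, len(hi)=0, max(lo)=38)
Step 2: insert 36 -> lo=[36] hi=[38] -> (len(lo)=1, len(hi)=1, max(lo)=36)
Step 3: insert 28 -> lo=[28, 36] hi=[38] -> (len(lo)=2, len(hi)=1, max(lo)=36)
Step 4: insert 35 -> lo=[28, 35] hi=[36, 38] -> (len(lo)=2, len(hi)=2, max(lo)=35)
Step 5: insert 29 -> lo=[28, 29, 35] hi=[36, 38] -> (len(lo)=3, len(hi)=2, max(lo)=35)
Step 6: insert 7 -> lo=[7, 28, 29] hi=[35, 36, 38] -> (len(lo)=3, len(hi)=3, max(lo)=29)
Step 7: insert 46 -> lo=[7, 28, 29, 35] hi=[36, 38, 46] -> (len(lo)=4, len(hi)=3, max(lo)=35)

Answer: (1,0,38) (1,1,36) (2,1,36) (2,2,35) (3,2,35) (3,3,29) (4,3,35)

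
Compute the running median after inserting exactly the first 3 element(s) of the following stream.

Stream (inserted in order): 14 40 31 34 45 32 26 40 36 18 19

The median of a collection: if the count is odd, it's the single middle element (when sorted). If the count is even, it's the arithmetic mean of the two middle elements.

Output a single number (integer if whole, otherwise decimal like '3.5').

Step 1: insert 14 -> lo=[14] (size 1, max 14) hi=[] (size 0) -> median=14
Step 2: insert 40 -> lo=[14] (size 1, max 14) hi=[40] (size 1, min 40) -> median=27
Step 3: insert 31 -> lo=[14, 31] (size 2, max 31) hi=[40] (size 1, min 40) -> median=31

Answer: 31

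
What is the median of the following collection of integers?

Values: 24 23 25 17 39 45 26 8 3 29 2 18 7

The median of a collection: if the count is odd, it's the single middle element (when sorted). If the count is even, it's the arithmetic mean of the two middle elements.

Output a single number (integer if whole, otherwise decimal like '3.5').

Answer: 23

Derivation:
Step 1: insert 24 -> lo=[24] (size 1, max 24) hi=[] (size 0) -> median=24
Step 2: insert 23 -> lo=[23] (size 1, max 23) hi=[24] (size 1, min 24) -> median=23.5
Step 3: insert 25 -> lo=[23, 24] (size 2, max 24) hi=[25] (size 1, min 25) -> median=24
Step 4: insert 17 -> lo=[17, 23] (size 2, max 23) hi=[24, 25] (size 2, min 24) -> median=23.5
Step 5: insert 39 -> lo=[17, 23, 24] (size 3, max 24) hi=[25, 39] (size 2, min 25) -> median=24
Step 6: insert 45 -> lo=[17, 23, 24] (size 3, max 24) hi=[25, 39, 45] (size 3, min 25) -> median=24.5
Step 7: insert 26 -> lo=[17, 23, 24, 25] (size 4, max 25) hi=[26, 39, 45] (size 3, min 26) -> median=25
Step 8: insert 8 -> lo=[8, 17, 23, 24] (size 4, max 24) hi=[25, 26, 39, 45] (size 4, min 25) -> median=24.5
Step 9: insert 3 -> lo=[3, 8, 17, 23, 24] (size 5, max 24) hi=[25, 26, 39, 45] (size 4, min 25) -> median=24
Step 10: insert 29 -> lo=[3, 8, 17, 23, 24] (size 5, max 24) hi=[25, 26, 29, 39, 45] (size 5, min 25) -> median=24.5
Step 11: insert 2 -> lo=[2, 3, 8, 17, 23, 24] (size 6, max 24) hi=[25, 26, 29, 39, 45] (size 5, min 25) -> median=24
Step 12: insert 18 -> lo=[2, 3, 8, 17, 18, 23] (size 6, max 23) hi=[24, 25, 26, 29, 39, 45] (size 6, min 24) -> median=23.5
Step 13: insert 7 -> lo=[2, 3, 7, 8, 17, 18, 23] (size 7, max 23) hi=[24, 25, 26, 29, 39, 45] (size 6, min 24) -> median=23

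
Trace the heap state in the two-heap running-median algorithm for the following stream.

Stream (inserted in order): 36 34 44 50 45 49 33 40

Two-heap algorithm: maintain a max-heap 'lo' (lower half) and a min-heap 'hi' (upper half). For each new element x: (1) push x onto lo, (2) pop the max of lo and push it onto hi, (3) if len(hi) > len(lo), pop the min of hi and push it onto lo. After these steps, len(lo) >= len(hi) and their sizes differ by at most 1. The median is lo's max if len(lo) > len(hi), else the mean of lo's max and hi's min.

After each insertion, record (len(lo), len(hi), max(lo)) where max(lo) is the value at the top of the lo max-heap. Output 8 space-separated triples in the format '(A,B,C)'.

Answer: (1,0,36) (1,1,34) (2,1,36) (2,2,36) (3,2,44) (3,3,44) (4,3,44) (4,4,40)

Derivation:
Step 1: insert 36 -> lo=[36] hi=[] -> (len(lo)=1, len(hi)=0, max(lo)=36)
Step 2: insert 34 -> lo=[34] hi=[36] -> (len(lo)=1, len(hi)=1, max(lo)=34)
Step 3: insert 44 -> lo=[34, 36] hi=[44] -> (len(lo)=2, len(hi)=1, max(lo)=36)
Step 4: insert 50 -> lo=[34, 36] hi=[44, 50] -> (len(lo)=2, len(hi)=2, max(lo)=36)
Step 5: insert 45 -> lo=[34, 36, 44] hi=[45, 50] -> (len(lo)=3, len(hi)=2, max(lo)=44)
Step 6: insert 49 -> lo=[34, 36, 44] hi=[45, 49, 50] -> (len(lo)=3, len(hi)=3, max(lo)=44)
Step 7: insert 33 -> lo=[33, 34, 36, 44] hi=[45, 49, 50] -> (len(lo)=4, len(hi)=3, max(lo)=44)
Step 8: insert 40 -> lo=[33, 34, 36, 40] hi=[44, 45, 49, 50] -> (len(lo)=4, len(hi)=4, max(lo)=40)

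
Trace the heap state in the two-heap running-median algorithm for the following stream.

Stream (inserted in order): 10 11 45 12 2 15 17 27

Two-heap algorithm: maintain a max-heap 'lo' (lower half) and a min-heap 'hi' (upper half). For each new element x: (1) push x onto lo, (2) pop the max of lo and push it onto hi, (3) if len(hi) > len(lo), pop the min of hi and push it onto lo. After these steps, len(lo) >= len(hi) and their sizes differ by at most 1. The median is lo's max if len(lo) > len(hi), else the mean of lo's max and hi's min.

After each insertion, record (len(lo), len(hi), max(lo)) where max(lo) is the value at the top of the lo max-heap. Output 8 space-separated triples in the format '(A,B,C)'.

Answer: (1,0,10) (1,1,10) (2,1,11) (2,2,11) (3,2,11) (3,3,11) (4,3,12) (4,4,12)

Derivation:
Step 1: insert 10 -> lo=[10] hi=[] -> (len(lo)=1, len(hi)=0, max(lo)=10)
Step 2: insert 11 -> lo=[10] hi=[11] -> (len(lo)=1, len(hi)=1, max(lo)=10)
Step 3: insert 45 -> lo=[10, 11] hi=[45] -> (len(lo)=2, len(hi)=1, max(lo)=11)
Step 4: insert 12 -> lo=[10, 11] hi=[12, 45] -> (len(lo)=2, len(hi)=2, max(lo)=11)
Step 5: insert 2 -> lo=[2, 10, 11] hi=[12, 45] -> (len(lo)=3, len(hi)=2, max(lo)=11)
Step 6: insert 15 -> lo=[2, 10, 11] hi=[12, 15, 45] -> (len(lo)=3, len(hi)=3, max(lo)=11)
Step 7: insert 17 -> lo=[2, 10, 11, 12] hi=[15, 17, 45] -> (len(lo)=4, len(hi)=3, max(lo)=12)
Step 8: insert 27 -> lo=[2, 10, 11, 12] hi=[15, 17, 27, 45] -> (len(lo)=4, len(hi)=4, max(lo)=12)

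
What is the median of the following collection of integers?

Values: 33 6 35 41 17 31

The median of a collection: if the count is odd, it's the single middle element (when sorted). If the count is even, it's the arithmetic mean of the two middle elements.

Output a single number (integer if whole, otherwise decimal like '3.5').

Answer: 32

Derivation:
Step 1: insert 33 -> lo=[33] (size 1, max 33) hi=[] (size 0) -> median=33
Step 2: insert 6 -> lo=[6] (size 1, max 6) hi=[33] (size 1, min 33) -> median=19.5
Step 3: insert 35 -> lo=[6, 33] (size 2, max 33) hi=[35] (size 1, min 35) -> median=33
Step 4: insert 41 -> lo=[6, 33] (size 2, max 33) hi=[35, 41] (size 2, min 35) -> median=34
Step 5: insert 17 -> lo=[6, 17, 33] (size 3, max 33) hi=[35, 41] (size 2, min 35) -> median=33
Step 6: insert 31 -> lo=[6, 17, 31] (size 3, max 31) hi=[33, 35, 41] (size 3, min 33) -> median=32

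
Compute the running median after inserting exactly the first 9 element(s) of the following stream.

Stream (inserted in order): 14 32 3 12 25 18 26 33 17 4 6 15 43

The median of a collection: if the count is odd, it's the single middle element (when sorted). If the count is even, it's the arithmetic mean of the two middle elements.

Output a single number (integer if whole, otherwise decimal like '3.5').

Step 1: insert 14 -> lo=[14] (size 1, max 14) hi=[] (size 0) -> median=14
Step 2: insert 32 -> lo=[14] (size 1, max 14) hi=[32] (size 1, min 32) -> median=23
Step 3: insert 3 -> lo=[3, 14] (size 2, max 14) hi=[32] (size 1, min 32) -> median=14
Step 4: insert 12 -> lo=[3, 12] (size 2, max 12) hi=[14, 32] (size 2, min 14) -> median=13
Step 5: insert 25 -> lo=[3, 12, 14] (size 3, max 14) hi=[25, 32] (size 2, min 25) -> median=14
Step 6: insert 18 -> lo=[3, 12, 14] (size 3, max 14) hi=[18, 25, 32] (size 3, min 18) -> median=16
Step 7: insert 26 -> lo=[3, 12, 14, 18] (size 4, max 18) hi=[25, 26, 32] (size 3, min 25) -> median=18
Step 8: insert 33 -> lo=[3, 12, 14, 18] (size 4, max 18) hi=[25, 26, 32, 33] (size 4, min 25) -> median=21.5
Step 9: insert 17 -> lo=[3, 12, 14, 17, 18] (size 5, max 18) hi=[25, 26, 32, 33] (size 4, min 25) -> median=18

Answer: 18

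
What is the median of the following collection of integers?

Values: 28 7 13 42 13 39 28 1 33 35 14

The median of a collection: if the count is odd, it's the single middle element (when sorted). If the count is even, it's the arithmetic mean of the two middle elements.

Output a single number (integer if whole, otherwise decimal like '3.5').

Step 1: insert 28 -> lo=[28] (size 1, max 28) hi=[] (size 0) -> median=28
Step 2: insert 7 -> lo=[7] (size 1, max 7) hi=[28] (size 1, min 28) -> median=17.5
Step 3: insert 13 -> lo=[7, 13] (size 2, max 13) hi=[28] (size 1, min 28) -> median=13
Step 4: insert 42 -> lo=[7, 13] (size 2, max 13) hi=[28, 42] (size 2, min 28) -> median=20.5
Step 5: insert 13 -> lo=[7, 13, 13] (size 3, max 13) hi=[28, 42] (size 2, min 28) -> median=13
Step 6: insert 39 -> lo=[7, 13, 13] (size 3, max 13) hi=[28, 39, 42] (size 3, min 28) -> median=20.5
Step 7: insert 28 -> lo=[7, 13, 13, 28] (size 4, max 28) hi=[28, 39, 42] (size 3, min 28) -> median=28
Step 8: insert 1 -> lo=[1, 7, 13, 13] (size 4, max 13) hi=[28, 28, 39, 42] (size 4, min 28) -> median=20.5
Step 9: insert 33 -> lo=[1, 7, 13, 13, 28] (size 5, max 28) hi=[28, 33, 39, 42] (size 4, min 28) -> median=28
Step 10: insert 35 -> lo=[1, 7, 13, 13, 28] (size 5, max 28) hi=[28, 33, 35, 39, 42] (size 5, min 28) -> median=28
Step 11: insert 14 -> lo=[1, 7, 13, 13, 14, 28] (size 6, max 28) hi=[28, 33, 35, 39, 42] (size 5, min 28) -> median=28

Answer: 28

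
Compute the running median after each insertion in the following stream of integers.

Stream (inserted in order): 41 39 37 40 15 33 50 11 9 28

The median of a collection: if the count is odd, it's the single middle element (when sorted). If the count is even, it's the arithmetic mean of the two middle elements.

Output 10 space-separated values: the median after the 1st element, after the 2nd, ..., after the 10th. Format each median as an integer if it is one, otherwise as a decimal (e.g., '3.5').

Answer: 41 40 39 39.5 39 38 39 38 37 35

Derivation:
Step 1: insert 41 -> lo=[41] (size 1, max 41) hi=[] (size 0) -> median=41
Step 2: insert 39 -> lo=[39] (size 1, max 39) hi=[41] (size 1, min 41) -> median=40
Step 3: insert 37 -> lo=[37, 39] (size 2, max 39) hi=[41] (size 1, min 41) -> median=39
Step 4: insert 40 -> lo=[37, 39] (size 2, max 39) hi=[40, 41] (size 2, min 40) -> median=39.5
Step 5: insert 15 -> lo=[15, 37, 39] (size 3, max 39) hi=[40, 41] (size 2, min 40) -> median=39
Step 6: insert 33 -> lo=[15, 33, 37] (size 3, max 37) hi=[39, 40, 41] (size 3, min 39) -> median=38
Step 7: insert 50 -> lo=[15, 33, 37, 39] (size 4, max 39) hi=[40, 41, 50] (size 3, min 40) -> median=39
Step 8: insert 11 -> lo=[11, 15, 33, 37] (size 4, max 37) hi=[39, 40, 41, 50] (size 4, min 39) -> median=38
Step 9: insert 9 -> lo=[9, 11, 15, 33, 37] (size 5, max 37) hi=[39, 40, 41, 50] (size 4, min 39) -> median=37
Step 10: insert 28 -> lo=[9, 11, 15, 28, 33] (size 5, max 33) hi=[37, 39, 40, 41, 50] (size 5, min 37) -> median=35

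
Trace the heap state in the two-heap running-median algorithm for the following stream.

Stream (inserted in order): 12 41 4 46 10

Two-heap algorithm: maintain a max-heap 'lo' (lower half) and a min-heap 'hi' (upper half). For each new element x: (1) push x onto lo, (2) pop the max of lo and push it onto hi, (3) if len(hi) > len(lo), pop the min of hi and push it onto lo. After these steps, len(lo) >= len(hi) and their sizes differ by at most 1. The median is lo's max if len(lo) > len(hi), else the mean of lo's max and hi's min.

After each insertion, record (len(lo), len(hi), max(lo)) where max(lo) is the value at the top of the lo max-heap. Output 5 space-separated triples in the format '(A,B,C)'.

Step 1: insert 12 -> lo=[12] hi=[] -> (len(lo)=1, len(hi)=0, max(lo)=12)
Step 2: insert 41 -> lo=[12] hi=[41] -> (len(lo)=1, len(hi)=1, max(lo)=12)
Step 3: insert 4 -> lo=[4, 12] hi=[41] -> (len(lo)=2, len(hi)=1, max(lo)=12)
Step 4: insert 46 -> lo=[4, 12] hi=[41, 46] -> (len(lo)=2, len(hi)=2, max(lo)=12)
Step 5: insert 10 -> lo=[4, 10, 12] hi=[41, 46] -> (len(lo)=3, len(hi)=2, max(lo)=12)

Answer: (1,0,12) (1,1,12) (2,1,12) (2,2,12) (3,2,12)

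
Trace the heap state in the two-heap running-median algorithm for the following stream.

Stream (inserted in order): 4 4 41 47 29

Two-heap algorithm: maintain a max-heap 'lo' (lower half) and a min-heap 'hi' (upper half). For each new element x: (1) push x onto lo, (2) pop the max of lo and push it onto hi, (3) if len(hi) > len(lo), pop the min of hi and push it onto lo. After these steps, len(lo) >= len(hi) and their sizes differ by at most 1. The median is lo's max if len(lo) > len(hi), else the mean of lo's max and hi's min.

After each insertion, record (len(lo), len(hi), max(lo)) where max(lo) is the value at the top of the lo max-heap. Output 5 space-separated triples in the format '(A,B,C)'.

Step 1: insert 4 -> lo=[4] hi=[] -> (len(lo)=1, len(hi)=0, max(lo)=4)
Step 2: insert 4 -> lo=[4] hi=[4] -> (len(lo)=1, len(hi)=1, max(lo)=4)
Step 3: insert 41 -> lo=[4, 4] hi=[41] -> (len(lo)=2, len(hi)=1, max(lo)=4)
Step 4: insert 47 -> lo=[4, 4] hi=[41, 47] -> (len(lo)=2, len(hi)=2, max(lo)=4)
Step 5: insert 29 -> lo=[4, 4, 29] hi=[41, 47] -> (len(lo)=3, len(hi)=2, max(lo)=29)

Answer: (1,0,4) (1,1,4) (2,1,4) (2,2,4) (3,2,29)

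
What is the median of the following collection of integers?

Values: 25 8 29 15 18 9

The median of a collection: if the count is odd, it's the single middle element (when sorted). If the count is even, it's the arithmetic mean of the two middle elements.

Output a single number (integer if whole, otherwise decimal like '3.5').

Step 1: insert 25 -> lo=[25] (size 1, max 25) hi=[] (size 0) -> median=25
Step 2: insert 8 -> lo=[8] (size 1, max 8) hi=[25] (size 1, min 25) -> median=16.5
Step 3: insert 29 -> lo=[8, 25] (size 2, max 25) hi=[29] (size 1, min 29) -> median=25
Step 4: insert 15 -> lo=[8, 15] (size 2, max 15) hi=[25, 29] (size 2, min 25) -> median=20
Step 5: insert 18 -> lo=[8, 15, 18] (size 3, max 18) hi=[25, 29] (size 2, min 25) -> median=18
Step 6: insert 9 -> lo=[8, 9, 15] (size 3, max 15) hi=[18, 25, 29] (size 3, min 18) -> median=16.5

Answer: 16.5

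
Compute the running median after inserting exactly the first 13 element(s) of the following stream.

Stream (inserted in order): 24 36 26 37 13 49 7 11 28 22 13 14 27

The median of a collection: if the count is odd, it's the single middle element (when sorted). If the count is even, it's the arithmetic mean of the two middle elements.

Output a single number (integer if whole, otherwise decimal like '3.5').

Step 1: insert 24 -> lo=[24] (size 1, max 24) hi=[] (size 0) -> median=24
Step 2: insert 36 -> lo=[24] (size 1, max 24) hi=[36] (size 1, min 36) -> median=30
Step 3: insert 26 -> lo=[24, 26] (size 2, max 26) hi=[36] (size 1, min 36) -> median=26
Step 4: insert 37 -> lo=[24, 26] (size 2, max 26) hi=[36, 37] (size 2, min 36) -> median=31
Step 5: insert 13 -> lo=[13, 24, 26] (size 3, max 26) hi=[36, 37] (size 2, min 36) -> median=26
Step 6: insert 49 -> lo=[13, 24, 26] (size 3, max 26) hi=[36, 37, 49] (size 3, min 36) -> median=31
Step 7: insert 7 -> lo=[7, 13, 24, 26] (size 4, max 26) hi=[36, 37, 49] (size 3, min 36) -> median=26
Step 8: insert 11 -> lo=[7, 11, 13, 24] (size 4, max 24) hi=[26, 36, 37, 49] (size 4, min 26) -> median=25
Step 9: insert 28 -> lo=[7, 11, 13, 24, 26] (size 5, max 26) hi=[28, 36, 37, 49] (size 4, min 28) -> median=26
Step 10: insert 22 -> lo=[7, 11, 13, 22, 24] (size 5, max 24) hi=[26, 28, 36, 37, 49] (size 5, min 26) -> median=25
Step 11: insert 13 -> lo=[7, 11, 13, 13, 22, 24] (size 6, max 24) hi=[26, 28, 36, 37, 49] (size 5, min 26) -> median=24
Step 12: insert 14 -> lo=[7, 11, 13, 13, 14, 22] (size 6, max 22) hi=[24, 26, 28, 36, 37, 49] (size 6, min 24) -> median=23
Step 13: insert 27 -> lo=[7, 11, 13, 13, 14, 22, 24] (size 7, max 24) hi=[26, 27, 28, 36, 37, 49] (size 6, min 26) -> median=24

Answer: 24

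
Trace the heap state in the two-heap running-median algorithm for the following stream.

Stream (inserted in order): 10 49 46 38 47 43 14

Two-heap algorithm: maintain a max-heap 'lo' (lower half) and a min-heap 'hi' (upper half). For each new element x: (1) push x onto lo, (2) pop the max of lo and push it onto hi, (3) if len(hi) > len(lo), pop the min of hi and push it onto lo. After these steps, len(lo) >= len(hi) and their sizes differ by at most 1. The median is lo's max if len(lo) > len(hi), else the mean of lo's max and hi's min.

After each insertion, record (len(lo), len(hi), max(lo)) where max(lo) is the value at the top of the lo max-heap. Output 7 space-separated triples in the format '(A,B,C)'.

Answer: (1,0,10) (1,1,10) (2,1,46) (2,2,38) (3,2,46) (3,3,43) (4,3,43)

Derivation:
Step 1: insert 10 -> lo=[10] hi=[] -> (len(lo)=1, len(hi)=0, max(lo)=10)
Step 2: insert 49 -> lo=[10] hi=[49] -> (len(lo)=1, len(hi)=1, max(lo)=10)
Step 3: insert 46 -> lo=[10, 46] hi=[49] -> (len(lo)=2, len(hi)=1, max(lo)=46)
Step 4: insert 38 -> lo=[10, 38] hi=[46, 49] -> (len(lo)=2, len(hi)=2, max(lo)=38)
Step 5: insert 47 -> lo=[10, 38, 46] hi=[47, 49] -> (len(lo)=3, len(hi)=2, max(lo)=46)
Step 6: insert 43 -> lo=[10, 38, 43] hi=[46, 47, 49] -> (len(lo)=3, len(hi)=3, max(lo)=43)
Step 7: insert 14 -> lo=[10, 14, 38, 43] hi=[46, 47, 49] -> (len(lo)=4, len(hi)=3, max(lo)=43)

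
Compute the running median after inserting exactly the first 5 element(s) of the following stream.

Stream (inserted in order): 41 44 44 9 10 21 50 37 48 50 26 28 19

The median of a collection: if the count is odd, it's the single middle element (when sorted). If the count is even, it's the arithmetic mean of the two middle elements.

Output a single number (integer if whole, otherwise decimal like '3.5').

Step 1: insert 41 -> lo=[41] (size 1, max 41) hi=[] (size 0) -> median=41
Step 2: insert 44 -> lo=[41] (size 1, max 41) hi=[44] (size 1, min 44) -> median=42.5
Step 3: insert 44 -> lo=[41, 44] (size 2, max 44) hi=[44] (size 1, min 44) -> median=44
Step 4: insert 9 -> lo=[9, 41] (size 2, max 41) hi=[44, 44] (size 2, min 44) -> median=42.5
Step 5: insert 10 -> lo=[9, 10, 41] (size 3, max 41) hi=[44, 44] (size 2, min 44) -> median=41

Answer: 41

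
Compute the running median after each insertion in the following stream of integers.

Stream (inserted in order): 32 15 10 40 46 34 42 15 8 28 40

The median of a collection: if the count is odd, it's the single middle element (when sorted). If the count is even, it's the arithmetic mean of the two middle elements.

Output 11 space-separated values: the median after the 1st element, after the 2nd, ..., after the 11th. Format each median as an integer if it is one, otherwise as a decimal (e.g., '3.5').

Answer: 32 23.5 15 23.5 32 33 34 33 32 30 32

Derivation:
Step 1: insert 32 -> lo=[32] (size 1, max 32) hi=[] (size 0) -> median=32
Step 2: insert 15 -> lo=[15] (size 1, max 15) hi=[32] (size 1, min 32) -> median=23.5
Step 3: insert 10 -> lo=[10, 15] (size 2, max 15) hi=[32] (size 1, min 32) -> median=15
Step 4: insert 40 -> lo=[10, 15] (size 2, max 15) hi=[32, 40] (size 2, min 32) -> median=23.5
Step 5: insert 46 -> lo=[10, 15, 32] (size 3, max 32) hi=[40, 46] (size 2, min 40) -> median=32
Step 6: insert 34 -> lo=[10, 15, 32] (size 3, max 32) hi=[34, 40, 46] (size 3, min 34) -> median=33
Step 7: insert 42 -> lo=[10, 15, 32, 34] (size 4, max 34) hi=[40, 42, 46] (size 3, min 40) -> median=34
Step 8: insert 15 -> lo=[10, 15, 15, 32] (size 4, max 32) hi=[34, 40, 42, 46] (size 4, min 34) -> median=33
Step 9: insert 8 -> lo=[8, 10, 15, 15, 32] (size 5, max 32) hi=[34, 40, 42, 46] (size 4, min 34) -> median=32
Step 10: insert 28 -> lo=[8, 10, 15, 15, 28] (size 5, max 28) hi=[32, 34, 40, 42, 46] (size 5, min 32) -> median=30
Step 11: insert 40 -> lo=[8, 10, 15, 15, 28, 32] (size 6, max 32) hi=[34, 40, 40, 42, 46] (size 5, min 34) -> median=32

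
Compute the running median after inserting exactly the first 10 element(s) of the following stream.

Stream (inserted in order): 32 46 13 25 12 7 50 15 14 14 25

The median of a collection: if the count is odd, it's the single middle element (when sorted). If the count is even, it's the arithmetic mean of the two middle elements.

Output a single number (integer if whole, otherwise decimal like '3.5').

Step 1: insert 32 -> lo=[32] (size 1, max 32) hi=[] (size 0) -> median=32
Step 2: insert 46 -> lo=[32] (size 1, max 32) hi=[46] (size 1, min 46) -> median=39
Step 3: insert 13 -> lo=[13, 32] (size 2, max 32) hi=[46] (size 1, min 46) -> median=32
Step 4: insert 25 -> lo=[13, 25] (size 2, max 25) hi=[32, 46] (size 2, min 32) -> median=28.5
Step 5: insert 12 -> lo=[12, 13, 25] (size 3, max 25) hi=[32, 46] (size 2, min 32) -> median=25
Step 6: insert 7 -> lo=[7, 12, 13] (size 3, max 13) hi=[25, 32, 46] (size 3, min 25) -> median=19
Step 7: insert 50 -> lo=[7, 12, 13, 25] (size 4, max 25) hi=[32, 46, 50] (size 3, min 32) -> median=25
Step 8: insert 15 -> lo=[7, 12, 13, 15] (size 4, max 15) hi=[25, 32, 46, 50] (size 4, min 25) -> median=20
Step 9: insert 14 -> lo=[7, 12, 13, 14, 15] (size 5, max 15) hi=[25, 32, 46, 50] (size 4, min 25) -> median=15
Step 10: insert 14 -> lo=[7, 12, 13, 14, 14] (size 5, max 14) hi=[15, 25, 32, 46, 50] (size 5, min 15) -> median=14.5

Answer: 14.5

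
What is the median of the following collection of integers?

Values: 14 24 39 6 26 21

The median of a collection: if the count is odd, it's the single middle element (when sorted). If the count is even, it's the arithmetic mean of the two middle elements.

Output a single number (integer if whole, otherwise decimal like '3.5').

Step 1: insert 14 -> lo=[14] (size 1, max 14) hi=[] (size 0) -> median=14
Step 2: insert 24 -> lo=[14] (size 1, max 14) hi=[24] (size 1, min 24) -> median=19
Step 3: insert 39 -> lo=[14, 24] (size 2, max 24) hi=[39] (size 1, min 39) -> median=24
Step 4: insert 6 -> lo=[6, 14] (size 2, max 14) hi=[24, 39] (size 2, min 24) -> median=19
Step 5: insert 26 -> lo=[6, 14, 24] (size 3, max 24) hi=[26, 39] (size 2, min 26) -> median=24
Step 6: insert 21 -> lo=[6, 14, 21] (size 3, max 21) hi=[24, 26, 39] (size 3, min 24) -> median=22.5

Answer: 22.5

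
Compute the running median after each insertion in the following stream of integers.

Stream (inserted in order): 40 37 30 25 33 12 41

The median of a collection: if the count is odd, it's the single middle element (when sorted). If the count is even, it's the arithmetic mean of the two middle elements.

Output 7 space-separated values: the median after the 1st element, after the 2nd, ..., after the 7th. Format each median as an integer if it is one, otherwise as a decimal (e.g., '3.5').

Step 1: insert 40 -> lo=[40] (size 1, max 40) hi=[] (size 0) -> median=40
Step 2: insert 37 -> lo=[37] (size 1, max 37) hi=[40] (size 1, min 40) -> median=38.5
Step 3: insert 30 -> lo=[30, 37] (size 2, max 37) hi=[40] (size 1, min 40) -> median=37
Step 4: insert 25 -> lo=[25, 30] (size 2, max 30) hi=[37, 40] (size 2, min 37) -> median=33.5
Step 5: insert 33 -> lo=[25, 30, 33] (size 3, max 33) hi=[37, 40] (size 2, min 37) -> median=33
Step 6: insert 12 -> lo=[12, 25, 30] (size 3, max 30) hi=[33, 37, 40] (size 3, min 33) -> median=31.5
Step 7: insert 41 -> lo=[12, 25, 30, 33] (size 4, max 33) hi=[37, 40, 41] (size 3, min 37) -> median=33

Answer: 40 38.5 37 33.5 33 31.5 33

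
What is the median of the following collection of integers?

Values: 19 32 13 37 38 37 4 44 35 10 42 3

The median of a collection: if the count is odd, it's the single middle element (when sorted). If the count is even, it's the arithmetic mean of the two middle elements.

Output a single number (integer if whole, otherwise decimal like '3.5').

Step 1: insert 19 -> lo=[19] (size 1, max 19) hi=[] (size 0) -> median=19
Step 2: insert 32 -> lo=[19] (size 1, max 19) hi=[32] (size 1, min 32) -> median=25.5
Step 3: insert 13 -> lo=[13, 19] (size 2, max 19) hi=[32] (size 1, min 32) -> median=19
Step 4: insert 37 -> lo=[13, 19] (size 2, max 19) hi=[32, 37] (size 2, min 32) -> median=25.5
Step 5: insert 38 -> lo=[13, 19, 32] (size 3, max 32) hi=[37, 38] (size 2, min 37) -> median=32
Step 6: insert 37 -> lo=[13, 19, 32] (size 3, max 32) hi=[37, 37, 38] (size 3, min 37) -> median=34.5
Step 7: insert 4 -> lo=[4, 13, 19, 32] (size 4, max 32) hi=[37, 37, 38] (size 3, min 37) -> median=32
Step 8: insert 44 -> lo=[4, 13, 19, 32] (size 4, max 32) hi=[37, 37, 38, 44] (size 4, min 37) -> median=34.5
Step 9: insert 35 -> lo=[4, 13, 19, 32, 35] (size 5, max 35) hi=[37, 37, 38, 44] (size 4, min 37) -> median=35
Step 10: insert 10 -> lo=[4, 10, 13, 19, 32] (size 5, max 32) hi=[35, 37, 37, 38, 44] (size 5, min 35) -> median=33.5
Step 11: insert 42 -> lo=[4, 10, 13, 19, 32, 35] (size 6, max 35) hi=[37, 37, 38, 42, 44] (size 5, min 37) -> median=35
Step 12: insert 3 -> lo=[3, 4, 10, 13, 19, 32] (size 6, max 32) hi=[35, 37, 37, 38, 42, 44] (size 6, min 35) -> median=33.5

Answer: 33.5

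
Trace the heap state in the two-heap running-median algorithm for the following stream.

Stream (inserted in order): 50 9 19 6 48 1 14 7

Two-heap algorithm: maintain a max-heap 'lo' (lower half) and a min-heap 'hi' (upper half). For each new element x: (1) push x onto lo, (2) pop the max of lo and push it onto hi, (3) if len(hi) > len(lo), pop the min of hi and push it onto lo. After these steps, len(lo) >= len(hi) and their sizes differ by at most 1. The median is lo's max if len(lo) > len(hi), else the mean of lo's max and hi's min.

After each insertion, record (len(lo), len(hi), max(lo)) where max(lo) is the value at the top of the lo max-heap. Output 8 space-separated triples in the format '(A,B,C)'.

Answer: (1,0,50) (1,1,9) (2,1,19) (2,2,9) (3,2,19) (3,3,9) (4,3,14) (4,4,9)

Derivation:
Step 1: insert 50 -> lo=[50] hi=[] -> (len(lo)=1, len(hi)=0, max(lo)=50)
Step 2: insert 9 -> lo=[9] hi=[50] -> (len(lo)=1, len(hi)=1, max(lo)=9)
Step 3: insert 19 -> lo=[9, 19] hi=[50] -> (len(lo)=2, len(hi)=1, max(lo)=19)
Step 4: insert 6 -> lo=[6, 9] hi=[19, 50] -> (len(lo)=2, len(hi)=2, max(lo)=9)
Step 5: insert 48 -> lo=[6, 9, 19] hi=[48, 50] -> (len(lo)=3, len(hi)=2, max(lo)=19)
Step 6: insert 1 -> lo=[1, 6, 9] hi=[19, 48, 50] -> (len(lo)=3, len(hi)=3, max(lo)=9)
Step 7: insert 14 -> lo=[1, 6, 9, 14] hi=[19, 48, 50] -> (len(lo)=4, len(hi)=3, max(lo)=14)
Step 8: insert 7 -> lo=[1, 6, 7, 9] hi=[14, 19, 48, 50] -> (len(lo)=4, len(hi)=4, max(lo)=9)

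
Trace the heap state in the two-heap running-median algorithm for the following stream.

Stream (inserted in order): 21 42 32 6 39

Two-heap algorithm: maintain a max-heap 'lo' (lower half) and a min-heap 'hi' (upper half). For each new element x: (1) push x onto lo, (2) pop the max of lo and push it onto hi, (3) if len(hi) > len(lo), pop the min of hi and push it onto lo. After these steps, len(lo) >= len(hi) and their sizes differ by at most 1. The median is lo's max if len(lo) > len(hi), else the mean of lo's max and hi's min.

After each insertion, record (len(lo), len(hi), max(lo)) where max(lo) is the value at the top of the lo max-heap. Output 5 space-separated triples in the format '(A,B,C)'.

Answer: (1,0,21) (1,1,21) (2,1,32) (2,2,21) (3,2,32)

Derivation:
Step 1: insert 21 -> lo=[21] hi=[] -> (len(lo)=1, len(hi)=0, max(lo)=21)
Step 2: insert 42 -> lo=[21] hi=[42] -> (len(lo)=1, len(hi)=1, max(lo)=21)
Step 3: insert 32 -> lo=[21, 32] hi=[42] -> (len(lo)=2, len(hi)=1, max(lo)=32)
Step 4: insert 6 -> lo=[6, 21] hi=[32, 42] -> (len(lo)=2, len(hi)=2, max(lo)=21)
Step 5: insert 39 -> lo=[6, 21, 32] hi=[39, 42] -> (len(lo)=3, len(hi)=2, max(lo)=32)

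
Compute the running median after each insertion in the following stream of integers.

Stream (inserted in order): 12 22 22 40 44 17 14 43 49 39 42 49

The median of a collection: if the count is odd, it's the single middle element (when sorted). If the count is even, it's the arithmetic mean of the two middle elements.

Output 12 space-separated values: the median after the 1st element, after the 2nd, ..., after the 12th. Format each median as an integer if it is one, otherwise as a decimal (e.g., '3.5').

Step 1: insert 12 -> lo=[12] (size 1, max 12) hi=[] (size 0) -> median=12
Step 2: insert 22 -> lo=[12] (size 1, max 12) hi=[22] (size 1, min 22) -> median=17
Step 3: insert 22 -> lo=[12, 22] (size 2, max 22) hi=[22] (size 1, min 22) -> median=22
Step 4: insert 40 -> lo=[12, 22] (size 2, max 22) hi=[22, 40] (size 2, min 22) -> median=22
Step 5: insert 44 -> lo=[12, 22, 22] (size 3, max 22) hi=[40, 44] (size 2, min 40) -> median=22
Step 6: insert 17 -> lo=[12, 17, 22] (size 3, max 22) hi=[22, 40, 44] (size 3, min 22) -> median=22
Step 7: insert 14 -> lo=[12, 14, 17, 22] (size 4, max 22) hi=[22, 40, 44] (size 3, min 22) -> median=22
Step 8: insert 43 -> lo=[12, 14, 17, 22] (size 4, max 22) hi=[22, 40, 43, 44] (size 4, min 22) -> median=22
Step 9: insert 49 -> lo=[12, 14, 17, 22, 22] (size 5, max 22) hi=[40, 43, 44, 49] (size 4, min 40) -> median=22
Step 10: insert 39 -> lo=[12, 14, 17, 22, 22] (size 5, max 22) hi=[39, 40, 43, 44, 49] (size 5, min 39) -> median=30.5
Step 11: insert 42 -> lo=[12, 14, 17, 22, 22, 39] (size 6, max 39) hi=[40, 42, 43, 44, 49] (size 5, min 40) -> median=39
Step 12: insert 49 -> lo=[12, 14, 17, 22, 22, 39] (size 6, max 39) hi=[40, 42, 43, 44, 49, 49] (size 6, min 40) -> median=39.5

Answer: 12 17 22 22 22 22 22 22 22 30.5 39 39.5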